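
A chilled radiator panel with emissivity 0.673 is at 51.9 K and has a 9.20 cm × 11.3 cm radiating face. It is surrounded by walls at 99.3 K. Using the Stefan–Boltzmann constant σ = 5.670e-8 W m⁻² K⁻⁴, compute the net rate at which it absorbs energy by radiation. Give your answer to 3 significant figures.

Net gain ≈ 0.0357 W

Area A = 0.0920 × 0.113 = 0.010396 m².
Net radiated power P_net = εσA(T⁴ − T₀⁴) = 0.673×5.670×10⁻⁸×0.010396×(51.9⁴ − 99.3⁴).
T⁴ − T₀⁴ = 7.25553×10⁶ − 9.72293×10⁷ = -8.99738×10⁷ K⁴, so P_net = -0.0357 W — negative, meaning a net gain of 0.0357 W.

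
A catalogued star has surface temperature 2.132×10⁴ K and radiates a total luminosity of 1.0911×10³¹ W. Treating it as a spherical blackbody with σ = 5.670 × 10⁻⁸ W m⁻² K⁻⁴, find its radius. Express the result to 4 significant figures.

R ≈ 8.609×10⁹ m

L = 4πR²σT⁴ ⇒ R = √(L/(4πσT⁴)).
σT⁴ = 1.17147×10¹⁰ W/m², so R = √(1.0911×10³¹/(4π×1.17147×10¹⁰)) = 8.609×10⁹ m.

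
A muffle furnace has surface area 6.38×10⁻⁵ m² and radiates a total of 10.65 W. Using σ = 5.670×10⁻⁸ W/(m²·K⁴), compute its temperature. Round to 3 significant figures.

Area A = 6.38×10⁻⁵ m².
P = σAT⁴ ⇒ T = (P/(σA))^(1/4) = (10.65/(5.670×10⁻⁸×6.38×10⁻⁵))^(1/4) = 1.31×10³ K.

T ≈ 1.31×10³ K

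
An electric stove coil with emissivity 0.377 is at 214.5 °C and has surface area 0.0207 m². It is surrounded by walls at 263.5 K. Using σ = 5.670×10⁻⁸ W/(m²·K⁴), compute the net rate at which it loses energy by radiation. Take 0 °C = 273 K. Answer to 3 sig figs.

T = 214.5 °C + 273 = 487.5 K.
Area A = 0.0207 m².
Net radiated power P_net = εσA(T⁴ − T₀⁴) = 0.377×5.670×10⁻⁸×0.0207×(487.5⁴ − 263.5⁴).
T⁴ − T₀⁴ = 5.64805×10¹⁰ − 4.82084×10⁹ = 5.16597×10¹⁰ K⁴, so P_net = 22.9 W.

Net loss ≈ 22.9 W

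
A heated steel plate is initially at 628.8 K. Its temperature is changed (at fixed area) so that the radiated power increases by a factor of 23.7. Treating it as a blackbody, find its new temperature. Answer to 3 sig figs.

T₂ ≈ 1.39×10³ K

P ∝ T⁴, so T₂/T₁ = (P₂/P₁)^(1/4) = (23.7)^(1/4) = 2.20641.
T₂ = 628.8 × 2.20641 = 1.39×10³ K.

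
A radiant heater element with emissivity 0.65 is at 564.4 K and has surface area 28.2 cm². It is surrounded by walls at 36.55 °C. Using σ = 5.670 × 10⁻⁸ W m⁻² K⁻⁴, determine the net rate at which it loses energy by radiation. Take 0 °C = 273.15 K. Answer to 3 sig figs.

Net loss ≈ 9.59 W

Surroundings: T = 36.55 °C + 273.15 = 309.70 K.
Area A = 28.2 cm² = 2.82×10⁻³ m².
Net radiated power P_net = εσA(T⁴ − T₀⁴) = 0.65×5.670×10⁻⁸×2.82×10⁻³×(564.4⁴ − 309.70⁴).
T⁴ − T₀⁴ = 1.01472×10¹¹ − 9.19951×10⁹ = 9.22725×10¹⁰ K⁴, so P_net = 9.59 W.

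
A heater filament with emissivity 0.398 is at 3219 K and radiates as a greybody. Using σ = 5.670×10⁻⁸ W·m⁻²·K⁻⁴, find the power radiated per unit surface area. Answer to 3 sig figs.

Stefan–Boltzmann: I = εσT⁴ = 0.398 × 5.670×10⁻⁸ × (3219)⁴ = 2.42×10⁶ W/m².

I ≈ 2.42×10⁶ W/m²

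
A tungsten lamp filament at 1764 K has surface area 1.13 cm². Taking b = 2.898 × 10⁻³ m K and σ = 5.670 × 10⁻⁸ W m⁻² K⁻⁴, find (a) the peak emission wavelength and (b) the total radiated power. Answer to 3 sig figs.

(a) λ_max = b/T = 2.898×10⁻³/1764 = 1.643×10⁻⁶ m = 1.64×10³ nm.
Area A = 1.13 cm² = 1.13×10⁻⁴ m².
(b) P = σAT⁴ = 5.670×10⁻⁸×1.13×10⁻⁴×(1764)⁴ = 62.0 W.

λ_max ≈ 1.64×10³ nm; P ≈ 62.0 W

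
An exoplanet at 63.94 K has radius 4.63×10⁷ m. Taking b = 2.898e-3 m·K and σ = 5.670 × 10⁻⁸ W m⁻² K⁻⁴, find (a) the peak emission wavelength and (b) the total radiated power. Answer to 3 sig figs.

(a) λ_max = b/T = 2.898×10⁻³/63.94 = 4.532×10⁻⁵ m = 45.3 μm.
Surface area A = 4πR² = 4π(4.63×10⁷ m)² = 2.69384×10¹⁶ m².
(b) P = σAT⁴ = 5.670×10⁻⁸×2.69384×10¹⁶×(63.94)⁴ = 2.55×10¹⁶ W.

λ_max ≈ 45.3 μm; P ≈ 2.55×10¹⁶ W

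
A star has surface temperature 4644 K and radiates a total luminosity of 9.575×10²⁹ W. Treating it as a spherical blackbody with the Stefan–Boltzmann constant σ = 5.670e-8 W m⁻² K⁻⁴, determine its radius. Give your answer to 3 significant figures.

L = 4πR²σT⁴ ⇒ R = √(L/(4πσT⁴)).
σT⁴ = 2.63725×10⁷ W/m², so R = √(9.575×10²⁹/(4π×2.63725×10⁷)) = 5.38×10¹⁰ m.

R ≈ 5.38×10¹⁰ m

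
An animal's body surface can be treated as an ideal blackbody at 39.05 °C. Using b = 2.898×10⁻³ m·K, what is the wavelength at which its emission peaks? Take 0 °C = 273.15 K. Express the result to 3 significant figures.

λ_max ≈ 9.28 μm

T = 39.05 °C + 273.15 = 312.20 K.
Wien's displacement law: λ_max = b/T = (2.898×10⁻³ m·K)/(312.20 K) = 9.283×10⁻⁶ m.
That is 9.28 μm, in the infrared range.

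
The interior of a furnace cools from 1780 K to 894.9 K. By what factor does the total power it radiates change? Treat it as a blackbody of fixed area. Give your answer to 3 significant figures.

P ∝ T⁴, so P₂/P₁ = (T₂/T₁)⁴ = (894.9/1780)⁴ = (0.502753)⁴ = 0.0639.

P₂/P₁ ≈ 0.0639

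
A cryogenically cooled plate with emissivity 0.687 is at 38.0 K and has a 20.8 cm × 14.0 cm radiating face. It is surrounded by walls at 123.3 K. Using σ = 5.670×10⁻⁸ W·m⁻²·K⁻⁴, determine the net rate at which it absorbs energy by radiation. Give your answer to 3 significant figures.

Area A = 0.208 × 0.140 = 0.02912 m².
Net radiated power P_net = εσA(T⁴ − T₀⁴) = 0.687×5.670×10⁻⁸×0.02912×(38.0⁴ − 123.3⁴).
T⁴ − T₀⁴ = 2.08514×10⁶ − 2.31128×10⁸ = -2.29043×10⁸ K⁴, so P_net = -0.260 W — negative, meaning a net gain of 0.260 W.

Net gain ≈ 0.260 W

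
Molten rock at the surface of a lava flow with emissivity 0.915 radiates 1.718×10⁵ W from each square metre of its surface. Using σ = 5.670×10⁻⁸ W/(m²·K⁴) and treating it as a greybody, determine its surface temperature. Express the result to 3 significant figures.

I = εσT⁴, so T = (I/εσ)^(1/4) = (1.718×10⁵/(0.915×5.670×10⁻⁸))^(1/4) = 1.35×10³ K.

T ≈ 1.35×10³ K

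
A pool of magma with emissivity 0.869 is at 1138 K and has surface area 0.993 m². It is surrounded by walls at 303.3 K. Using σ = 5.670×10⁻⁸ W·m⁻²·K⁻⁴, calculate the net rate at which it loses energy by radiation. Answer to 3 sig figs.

Area A = 0.993 m².
Net radiated power P_net = εσA(T⁴ − T₀⁴) = 0.869×5.670×10⁻⁸×0.993×(1138⁴ − 303.3⁴).
T⁴ − T₀⁴ = 1.67714×10¹² − 8.46232×10⁹ = 1.66868×10¹² K⁴, so P_net = 8.16×10⁴ W.

Net loss ≈ 8.16×10⁴ W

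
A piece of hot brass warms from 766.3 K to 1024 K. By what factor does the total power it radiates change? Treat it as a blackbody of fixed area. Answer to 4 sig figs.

P ∝ T⁴, so P₂/P₁ = (T₂/T₁)⁴ = (1024/766.3)⁴ = (1.33629)⁴ = 3.189.

P₂/P₁ ≈ 3.189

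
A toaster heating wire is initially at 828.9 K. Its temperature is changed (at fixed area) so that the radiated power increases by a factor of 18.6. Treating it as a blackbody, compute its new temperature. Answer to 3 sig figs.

P ∝ T⁴, so T₂/T₁ = (P₂/P₁)^(1/4) = (18.6)^(1/4) = 2.07672.
T₂ = 828.9 × 2.07672 = 1.72×10³ K.

T₂ ≈ 1.72×10³ K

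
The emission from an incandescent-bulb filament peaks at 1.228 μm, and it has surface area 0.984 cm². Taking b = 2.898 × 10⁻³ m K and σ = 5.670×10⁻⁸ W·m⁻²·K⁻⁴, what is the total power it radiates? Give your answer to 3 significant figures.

Wien's law: T = b/λ_max = 2.898×10⁻³/1.228×10⁻⁶ = 2359.93 K.
Area A = 0.984 cm² = 9.84×10⁻⁵ m².
Then P = σAT⁴ = 5.670×10⁻⁸×9.84×10⁻⁵×(2359.93)⁴ = 173 W.

P ≈ 173 W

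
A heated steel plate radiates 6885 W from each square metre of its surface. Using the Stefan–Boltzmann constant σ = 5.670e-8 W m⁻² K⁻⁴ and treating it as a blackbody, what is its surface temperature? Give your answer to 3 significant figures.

T ≈ 590 K

I = σT⁴, so T = (I/σ)^(1/4) = (6885/(5.670×10⁻⁸))^(1/4) = 590 K.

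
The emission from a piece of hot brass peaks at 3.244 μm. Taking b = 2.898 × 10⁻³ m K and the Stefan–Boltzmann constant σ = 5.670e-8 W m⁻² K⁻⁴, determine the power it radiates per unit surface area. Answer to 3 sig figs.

Wien's law: T = b/λ_max = 2.898×10⁻³/3.244×10⁻⁶ = 893.342 K.
Then I = σT⁴ = 5.670×10⁻⁸×(893.342)⁴ = 3.61×10⁴ W/m².

I ≈ 3.61×10⁴ W/m²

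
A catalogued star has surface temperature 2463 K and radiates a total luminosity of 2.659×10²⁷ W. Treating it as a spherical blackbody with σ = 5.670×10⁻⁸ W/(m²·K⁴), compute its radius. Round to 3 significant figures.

L = 4πR²σT⁴ ⇒ R = √(L/(4πσT⁴)).
σT⁴ = 2.08661×10⁶ W/m², so R = √(2.659×10²⁷/(4π×2.08661×10⁶)) = 1.01×10¹⁰ m.

R ≈ 1.01×10¹⁰ m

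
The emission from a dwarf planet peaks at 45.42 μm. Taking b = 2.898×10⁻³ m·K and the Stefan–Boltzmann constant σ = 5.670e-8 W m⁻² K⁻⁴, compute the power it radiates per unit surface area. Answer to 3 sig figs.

I ≈ 0.940 W/m²

Wien's law: T = b/λ_max = 2.898×10⁻³/4.542×10⁻⁵ = 63.8045 K.
Then I = σT⁴ = 5.670×10⁻⁸×(63.8045)⁴ = 0.940 W/m².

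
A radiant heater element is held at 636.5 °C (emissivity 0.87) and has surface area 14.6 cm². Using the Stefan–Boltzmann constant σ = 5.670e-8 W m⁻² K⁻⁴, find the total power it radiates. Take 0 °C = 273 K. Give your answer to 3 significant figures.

T = 636.5 °C + 273 = 909.5 K.
Area A = 14.6 cm² = 1.46×10⁻³ m².
P = εσAT⁴ = 0.87 × 5.670×10⁻⁸ × 1.46×10⁻³ × (909.5)⁴ = 49.3 W.

P ≈ 49.3 W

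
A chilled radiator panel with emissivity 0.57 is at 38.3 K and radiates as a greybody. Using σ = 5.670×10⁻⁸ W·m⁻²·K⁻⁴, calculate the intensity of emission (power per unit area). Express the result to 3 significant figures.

Stefan–Boltzmann: I = εσT⁴ = 0.57 × 5.670×10⁻⁸ × (38.3)⁴ = 0.0695 W/m².

I ≈ 0.0695 W/m²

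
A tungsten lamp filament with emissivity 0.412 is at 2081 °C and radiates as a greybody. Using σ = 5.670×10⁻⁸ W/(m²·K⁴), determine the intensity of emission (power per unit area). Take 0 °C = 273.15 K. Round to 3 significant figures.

T = 2081 °C + 273.15 = 2354.15 K.
Stefan–Boltzmann: I = εσT⁴ = 0.412 × 5.670×10⁻⁸ × (2354.15)⁴ = 7.17×10⁵ W/m².

I ≈ 7.17×10⁵ W/m²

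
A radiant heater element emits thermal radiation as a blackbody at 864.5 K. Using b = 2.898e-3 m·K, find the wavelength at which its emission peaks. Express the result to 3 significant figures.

Wien's displacement law: λ_max = b/T = (2.898×10⁻³ m·K)/(864.5 K) = 3.352×10⁻⁶ m.
That is 3.35 μm, in the infrared range.

λ_max ≈ 3.35 μm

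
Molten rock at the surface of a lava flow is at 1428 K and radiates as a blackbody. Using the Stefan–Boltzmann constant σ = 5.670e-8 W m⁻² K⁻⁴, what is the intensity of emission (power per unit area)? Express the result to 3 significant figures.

I ≈ 2.36×10⁵ W/m²

Stefan–Boltzmann: I = σT⁴ = 5.670×10⁻⁸ × (1428)⁴ = 2.36×10⁵ W/m².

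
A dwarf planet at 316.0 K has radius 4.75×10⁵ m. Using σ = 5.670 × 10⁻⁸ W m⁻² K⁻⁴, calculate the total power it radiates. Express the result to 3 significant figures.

P ≈ 1.60×10¹⁵ W

Surface area A = 4πR² = 4π(4.75×10⁵ m)² = 2.83529×10¹² m².
P = σAT⁴ = 5.670×10⁻⁸ × 2.83529×10¹² × (316.0)⁴ = 1.60×10¹⁵ W.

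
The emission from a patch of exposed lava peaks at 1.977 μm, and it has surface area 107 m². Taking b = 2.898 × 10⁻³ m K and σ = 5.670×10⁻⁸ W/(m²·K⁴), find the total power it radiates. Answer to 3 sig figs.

Wien's law: T = b/λ_max = 2.898×10⁻³/1.977×10⁻⁶ = 1465.86 K.
Area A = 107 m².
Then P = σAT⁴ = 5.670×10⁻⁸×107×(1465.86)⁴ = 2.80×10⁷ W.

P ≈ 2.80×10⁷ W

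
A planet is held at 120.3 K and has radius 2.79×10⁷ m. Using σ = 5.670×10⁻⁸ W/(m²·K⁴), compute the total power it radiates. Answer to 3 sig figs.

P ≈ 1.16×10¹⁷ W

Surface area A = 4πR² = 4π(2.79×10⁷ m)² = 9.78179×10¹⁵ m².
P = σAT⁴ = 5.670×10⁻⁸ × 9.78179×10¹⁵ × (120.3)⁴ = 1.16×10¹⁷ W.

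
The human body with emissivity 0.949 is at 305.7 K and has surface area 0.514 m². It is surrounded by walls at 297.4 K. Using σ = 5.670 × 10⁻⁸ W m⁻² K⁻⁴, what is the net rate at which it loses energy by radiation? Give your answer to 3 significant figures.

Area A = 0.514 m².
Net radiated power P_net = εσA(T⁴ − T₀⁴) = 0.949×5.670×10⁻⁸×0.514×(305.7⁴ − 297.4⁴).
T⁴ − T₀⁴ = 8.73337×10⁹ − 7.82283×10⁹ = 9.10540×10⁸ K⁴, so P_net = 25.2 W.

Net loss ≈ 25.2 W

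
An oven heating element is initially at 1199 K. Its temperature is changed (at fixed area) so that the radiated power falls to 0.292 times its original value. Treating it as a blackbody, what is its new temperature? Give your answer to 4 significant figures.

P ∝ T⁴, so T₂/T₁ = (P₂/P₁)^(1/4) = (0.292)^(1/4) = 0.735099.
T₂ = 1199 × 0.735099 = 881.4 K.

T₂ ≈ 881.4 K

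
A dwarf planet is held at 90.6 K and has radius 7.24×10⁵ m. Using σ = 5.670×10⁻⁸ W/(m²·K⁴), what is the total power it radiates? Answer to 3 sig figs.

P ≈ 2.52×10¹³ W

Surface area A = 4πR² = 4π(7.24×10⁵ m)² = 6.58699×10¹² m².
P = σAT⁴ = 5.670×10⁻⁸ × 6.58699×10¹² × (90.6)⁴ = 2.52×10¹³ W.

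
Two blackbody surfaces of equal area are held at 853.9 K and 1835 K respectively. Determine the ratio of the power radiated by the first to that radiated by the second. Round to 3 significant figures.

With equal areas, P₁/P₂ = (T₁/T₂)⁴ = (853.9/1835)⁴ = 0.0469.

P₁/P₂ ≈ 0.0469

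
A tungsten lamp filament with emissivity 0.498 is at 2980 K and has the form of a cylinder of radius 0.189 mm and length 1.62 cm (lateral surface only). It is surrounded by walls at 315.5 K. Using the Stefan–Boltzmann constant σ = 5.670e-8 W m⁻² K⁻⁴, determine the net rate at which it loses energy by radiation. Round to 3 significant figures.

Lateral area A = 2πrL = 2π×1.89×10⁻⁴×0.0162 = 1.92379×10⁻⁵ m².
Net radiated power P_net = εσA(T⁴ − T₀⁴) = 0.498×5.670×10⁻⁸×1.92379×10⁻⁵×(2980⁴ − 315.5⁴).
T⁴ − T₀⁴ = 7.88615×10¹³ − 9.90826×10⁹ = 7.88516×10¹³ K⁴, so P_net = 42.8 W.

Net loss ≈ 42.8 W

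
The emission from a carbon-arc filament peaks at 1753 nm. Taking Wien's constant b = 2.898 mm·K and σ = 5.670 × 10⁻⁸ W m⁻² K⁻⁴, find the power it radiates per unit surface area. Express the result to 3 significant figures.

Wien's law: T = b/λ_max = 2.898×10⁻³/1.753×10⁻⁶ = 1653.17 K.
Then I = σT⁴ = 5.670×10⁻⁸×(1653.17)⁴ = 4.23×10⁵ W/m².

I ≈ 4.23×10⁵ W/m²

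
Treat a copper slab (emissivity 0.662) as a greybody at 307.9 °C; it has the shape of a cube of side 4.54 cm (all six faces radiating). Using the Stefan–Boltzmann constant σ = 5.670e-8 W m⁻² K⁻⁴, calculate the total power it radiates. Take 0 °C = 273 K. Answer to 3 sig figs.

P ≈ 52.9 W

T = 307.9 °C + 273 = 580.9 K.
Area A = 6s² = 6×(0.0454 m)² = 0.012367 m².
P = εσAT⁴ = 0.662 × 5.670×10⁻⁸ × 0.012367 × (580.9)⁴ = 52.9 W.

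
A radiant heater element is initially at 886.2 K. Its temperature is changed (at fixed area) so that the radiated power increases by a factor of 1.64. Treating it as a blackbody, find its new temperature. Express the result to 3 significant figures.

P ∝ T⁴, so T₂/T₁ = (P₂/P₁)^(1/4) = (1.64)^(1/4) = 1.13165.
T₂ = 886.2 × 1.13165 = 1.00×10³ K.

T₂ ≈ 1.00×10³ K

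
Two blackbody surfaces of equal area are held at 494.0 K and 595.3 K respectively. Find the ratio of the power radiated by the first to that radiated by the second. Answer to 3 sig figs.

P₁/P₂ ≈ 0.474

With equal areas, P₁/P₂ = (T₁/T₂)⁴ = (494.0/595.3)⁴ = 0.474.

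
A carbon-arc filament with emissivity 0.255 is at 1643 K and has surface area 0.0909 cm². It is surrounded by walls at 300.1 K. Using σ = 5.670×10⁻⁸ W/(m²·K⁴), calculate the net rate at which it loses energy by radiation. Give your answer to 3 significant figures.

Net loss ≈ 0.957 W

Area A = 0.0909 cm² = 9.09×10⁻⁶ m².
Net radiated power P_net = εσA(T⁴ − T₀⁴) = 0.255×5.670×10⁻⁸×9.09×10⁻⁶×(1643⁴ − 300.1⁴).
T⁴ − T₀⁴ = 7.28702×10¹² − 8.11081×10⁹ = 7.27891×10¹² K⁴, so P_net = 0.957 W.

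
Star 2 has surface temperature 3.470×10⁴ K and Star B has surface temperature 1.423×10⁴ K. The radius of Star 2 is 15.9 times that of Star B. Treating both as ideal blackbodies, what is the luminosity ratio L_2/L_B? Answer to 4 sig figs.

L ∝ R²T⁴, so L_2/L_B = (R_2/R_B)²(T_2/T_B)⁴ = (15.9)² × (3.470×10⁴/1.423×10⁴)⁴ = 252.81 × 35.3589 = 8939.

L_2/L_B ≈ 8939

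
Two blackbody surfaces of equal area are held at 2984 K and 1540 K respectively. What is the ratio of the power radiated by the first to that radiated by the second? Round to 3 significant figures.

P₁/P₂ ≈ 14.1

With equal areas, P₁/P₂ = (T₁/T₂)⁴ = (2984/1540)⁴ = 14.1.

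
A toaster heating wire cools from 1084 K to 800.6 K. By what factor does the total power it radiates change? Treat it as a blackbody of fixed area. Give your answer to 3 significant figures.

P ∝ T⁴, so P₂/P₁ = (T₂/T₁)⁴ = (800.6/1084)⁴ = (0.738561)⁴ = 0.298.

P₂/P₁ ≈ 0.298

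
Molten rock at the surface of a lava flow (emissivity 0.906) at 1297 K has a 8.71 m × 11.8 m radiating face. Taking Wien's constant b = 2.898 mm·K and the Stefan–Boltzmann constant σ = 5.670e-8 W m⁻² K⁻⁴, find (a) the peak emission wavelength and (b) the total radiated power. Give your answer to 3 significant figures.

(a) λ_max = b/T = 2.898×10⁻³/1297 = 2.234×10⁻⁶ m = 2.23×10³ nm.
Area A = 8.71 × 11.8 = 102.778 m².
(b) P = εσAT⁴ = 0.906×5.670×10⁻⁸×102.778×(1297)⁴ = 1.49×10⁷ W.

λ_max ≈ 2.23×10³ nm; P ≈ 1.49×10⁷ W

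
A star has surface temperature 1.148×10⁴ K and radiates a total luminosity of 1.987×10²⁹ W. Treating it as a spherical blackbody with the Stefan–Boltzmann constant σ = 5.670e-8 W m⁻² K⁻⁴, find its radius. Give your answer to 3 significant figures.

R ≈ 4.01×10⁹ m

L = 4πR²σT⁴ ⇒ R = √(L/(4πσT⁴)).
σT⁴ = 9.84806×10⁸ W/m², so R = √(1.987×10²⁹/(4π×9.84806×10⁸)) = 4.01×10⁹ m.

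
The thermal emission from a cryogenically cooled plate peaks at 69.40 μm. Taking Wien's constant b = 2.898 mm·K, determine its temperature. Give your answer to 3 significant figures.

T ≈ 41.8 K

Wien's law gives T = b/λ_max = (2.898×10⁻³ m·K)/(6.940×10⁻⁵ m) = 41.8 K.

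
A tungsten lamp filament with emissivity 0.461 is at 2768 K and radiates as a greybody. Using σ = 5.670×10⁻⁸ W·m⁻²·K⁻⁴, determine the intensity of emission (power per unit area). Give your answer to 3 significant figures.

Stefan–Boltzmann: I = εσT⁴ = 0.461 × 5.670×10⁻⁸ × (2768)⁴ = 1.53×10⁶ W/m².

I ≈ 1.53×10⁶ W/m²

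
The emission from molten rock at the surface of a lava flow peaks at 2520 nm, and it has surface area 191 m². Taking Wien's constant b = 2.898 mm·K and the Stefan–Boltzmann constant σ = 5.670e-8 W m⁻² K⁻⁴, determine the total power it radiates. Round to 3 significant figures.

P ≈ 1.89×10⁷ W

Wien's law: T = b/λ_max = 2.898×10⁻³/2.520×10⁻⁶ = 1150.00 K.
Area A = 191 m².
Then P = σAT⁴ = 5.670×10⁻⁸×191×(1150.00)⁴ = 1.89×10⁷ W.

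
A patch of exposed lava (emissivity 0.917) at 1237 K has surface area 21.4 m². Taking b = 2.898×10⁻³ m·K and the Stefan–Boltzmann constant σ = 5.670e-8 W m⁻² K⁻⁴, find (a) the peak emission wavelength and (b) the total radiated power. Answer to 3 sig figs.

λ_max ≈ 2.34×10³ nm; P ≈ 2.61×10⁶ W

(a) λ_max = b/T = 2.898×10⁻³/1237 = 2.343×10⁻⁶ m = 2.34×10³ nm.
Area A = 21.4 m².
(b) P = εσAT⁴ = 0.917×5.670×10⁻⁸×21.4×(1237)⁴ = 2.61×10⁶ W.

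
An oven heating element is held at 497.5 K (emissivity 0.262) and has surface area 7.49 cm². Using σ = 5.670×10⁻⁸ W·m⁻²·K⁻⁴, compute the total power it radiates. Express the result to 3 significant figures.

P ≈ 0.682 W

Area A = 7.49 cm² = 7.49×10⁻⁴ m².
P = εσAT⁴ = 0.262 × 5.670×10⁻⁸ × 7.49×10⁻⁴ × (497.5)⁴ = 0.682 W.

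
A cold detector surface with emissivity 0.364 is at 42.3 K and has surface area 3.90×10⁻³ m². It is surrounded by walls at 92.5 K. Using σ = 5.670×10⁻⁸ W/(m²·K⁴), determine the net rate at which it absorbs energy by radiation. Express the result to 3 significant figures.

Area A = 3.90×10⁻³ m².
Net radiated power P_net = εσA(T⁴ − T₀⁴) = 0.364×5.670×10⁻⁸×3.90×10⁻³×(42.3⁴ − 92.5⁴).
T⁴ − T₀⁴ = 3.20156×10⁶ − 7.32094×10⁷ = -7.00078×10⁷ K⁴, so P_net = -5.64×10⁻³ W — negative, meaning a net gain of 5.64×10⁻³ W.

Net gain ≈ 5.64×10⁻³ W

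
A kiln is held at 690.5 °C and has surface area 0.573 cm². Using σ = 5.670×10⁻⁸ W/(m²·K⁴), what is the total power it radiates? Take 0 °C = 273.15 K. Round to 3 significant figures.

T = 690.5 °C + 273.15 = 963.65 K.
Area A = 0.573 cm² = 5.73×10⁻⁵ m².
P = σAT⁴ = 5.670×10⁻⁸ × 5.73×10⁻⁵ × (963.65)⁴ = 2.80 W.

P ≈ 2.80 W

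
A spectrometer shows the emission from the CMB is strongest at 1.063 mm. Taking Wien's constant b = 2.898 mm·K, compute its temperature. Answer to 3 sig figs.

T ≈ 2.73 K

Wien's law gives T = b/λ_max = (2.898×10⁻³ m·K)/(1.063×10⁻³ m) = 2.73 K.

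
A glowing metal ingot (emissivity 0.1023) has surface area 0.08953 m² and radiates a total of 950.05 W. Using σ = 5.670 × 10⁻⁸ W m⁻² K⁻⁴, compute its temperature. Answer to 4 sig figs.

Area A = 0.08953 m².
P = εσAT⁴ ⇒ T = (P/(εσA))^(1/4) = (950.05/(0.1023×5.670×10⁻⁸×0.08953))^(1/4) = 1163 K.

T ≈ 1163 K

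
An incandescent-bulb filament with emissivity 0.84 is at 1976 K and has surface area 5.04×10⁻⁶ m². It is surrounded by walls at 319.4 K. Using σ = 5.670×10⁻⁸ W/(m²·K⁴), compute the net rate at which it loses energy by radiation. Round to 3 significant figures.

Area A = 5.04×10⁻⁶ m².
Net radiated power P_net = εσA(T⁴ − T₀⁴) = 0.84×5.670×10⁻⁸×5.04×10⁻⁶×(1976⁴ − 319.4⁴).
T⁴ − T₀⁴ = 1.52457×10¹³ − 1.04073×10¹⁰ = 1.52353×10¹³ K⁴, so P_net = 3.66 W.

Net loss ≈ 3.66 W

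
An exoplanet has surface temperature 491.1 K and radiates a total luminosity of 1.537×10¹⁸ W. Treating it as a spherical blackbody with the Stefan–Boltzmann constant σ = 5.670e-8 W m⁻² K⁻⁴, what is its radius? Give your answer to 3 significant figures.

L = 4πR²σT⁴ ⇒ R = √(L/(4πσT⁴)).
σT⁴ = 3298.09 W/m², so R = √(1.537×10¹⁸/(4π×3298.09)) = 6.09×10⁶ m.

R ≈ 6.09×10⁶ m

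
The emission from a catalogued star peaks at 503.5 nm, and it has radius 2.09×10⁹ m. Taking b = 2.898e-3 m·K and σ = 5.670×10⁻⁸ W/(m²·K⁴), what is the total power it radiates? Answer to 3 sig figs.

P ≈ 3.42×10²⁷ W

Wien's law: T = b/λ_max = 2.898×10⁻³/5.035×10⁻⁷ = 5755.71 K.
Surface area A = 4πR² = 4π(2.09×10⁹ m)² = 5.48912×10¹⁹ m².
Then P = σAT⁴ = 5.670×10⁻⁸×5.48912×10¹⁹×(5755.71)⁴ = 3.42×10²⁷ W.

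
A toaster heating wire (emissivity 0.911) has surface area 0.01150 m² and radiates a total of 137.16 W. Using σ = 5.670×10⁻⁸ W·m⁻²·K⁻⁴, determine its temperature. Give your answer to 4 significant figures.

Area A = 0.01150 m².
P = εσAT⁴ ⇒ T = (P/(εσA))^(1/4) = (137.16/(0.911×5.670×10⁻⁸×0.01150))^(1/4) = 693.2 K.

T ≈ 693.2 K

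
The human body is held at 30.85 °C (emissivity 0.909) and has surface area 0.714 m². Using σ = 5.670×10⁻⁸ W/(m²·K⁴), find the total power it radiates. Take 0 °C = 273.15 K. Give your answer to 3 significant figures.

T = 30.85 °C + 273.15 = 304.00 K.
Area A = 0.714 m².
P = εσAT⁴ = 0.909 × 5.670×10⁻⁸ × 0.714 × (304.00)⁴ = 314 W.

P ≈ 314 W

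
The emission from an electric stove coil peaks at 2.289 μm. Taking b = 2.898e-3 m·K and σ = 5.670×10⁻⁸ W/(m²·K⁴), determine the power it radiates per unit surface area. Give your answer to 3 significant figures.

I ≈ 1.46×10⁵ W/m²

Wien's law: T = b/λ_max = 2.898×10⁻³/2.289×10⁻⁶ = 1266.06 K.
Then I = σT⁴ = 5.670×10⁻⁸×(1266.06)⁴ = 1.46×10⁵ W/m².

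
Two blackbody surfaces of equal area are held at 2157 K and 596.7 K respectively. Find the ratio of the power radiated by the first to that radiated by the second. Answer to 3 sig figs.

P₁/P₂ ≈ 171

With equal areas, P₁/P₂ = (T₁/T₂)⁴ = (2157/596.7)⁴ = 171.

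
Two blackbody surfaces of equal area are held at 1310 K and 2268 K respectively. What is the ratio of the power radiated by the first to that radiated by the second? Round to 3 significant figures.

P₁/P₂ ≈ 0.111

With equal areas, P₁/P₂ = (T₁/T₂)⁴ = (1310/2268)⁴ = 0.111.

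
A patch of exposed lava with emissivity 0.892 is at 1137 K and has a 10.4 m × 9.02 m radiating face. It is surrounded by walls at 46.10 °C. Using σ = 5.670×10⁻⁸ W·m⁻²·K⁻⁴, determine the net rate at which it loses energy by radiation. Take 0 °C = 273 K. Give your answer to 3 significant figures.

Surroundings: T = 46.10 °C + 273 = 319.10 K.
Area A = 10.4 × 9.02 = 93.808 m².
Net radiated power P_net = εσA(T⁴ − T₀⁴) = 0.892×5.670×10⁻⁸×93.808×(1137⁴ − 319.10⁴).
T⁴ − T₀⁴ = 1.67125×10¹² − 1.03683×10¹⁰ = 1.66088×10¹² K⁴, so P_net = 7.88×10⁶ W.

Net loss ≈ 7.88×10⁶ W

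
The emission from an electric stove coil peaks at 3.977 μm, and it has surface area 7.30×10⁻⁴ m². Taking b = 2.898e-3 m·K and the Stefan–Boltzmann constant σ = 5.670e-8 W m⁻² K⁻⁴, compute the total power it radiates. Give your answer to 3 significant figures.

Wien's law: T = b/λ_max = 2.898×10⁻³/3.977×10⁻⁶ = 728.690 K.
Area A = 7.30×10⁻⁴ m².
Then P = σAT⁴ = 5.670×10⁻⁸×7.30×10⁻⁴×(728.690)⁴ = 11.7 W.

P ≈ 11.7 W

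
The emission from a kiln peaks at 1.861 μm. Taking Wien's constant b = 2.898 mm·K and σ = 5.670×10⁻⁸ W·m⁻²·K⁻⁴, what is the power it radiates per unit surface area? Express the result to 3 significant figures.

I ≈ 3.33×10⁵ W/m²

Wien's law: T = b/λ_max = 2.898×10⁻³/1.861×10⁻⁶ = 1557.23 K.
Then I = σT⁴ = 5.670×10⁻⁸×(1557.23)⁴ = 3.33×10⁵ W/m².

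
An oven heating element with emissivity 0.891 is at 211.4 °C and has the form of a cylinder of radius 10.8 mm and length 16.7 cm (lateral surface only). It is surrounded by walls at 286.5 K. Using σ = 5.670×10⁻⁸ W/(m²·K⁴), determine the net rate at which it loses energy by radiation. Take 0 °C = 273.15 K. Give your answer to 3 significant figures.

T = 211.4 °C + 273.15 = 484.55 K.
Lateral area A = 2πrL = 2π×0.0108×0.167 = 0.0113324 m².
Net radiated power P_net = εσA(T⁴ − T₀⁴) = 0.891×5.670×10⁻⁸×0.0113324×(484.55⁴ − 286.5⁴).
T⁴ − T₀⁴ = 5.51257×10¹⁰ − 6.73750×10⁹ = 4.83882×10¹⁰ K⁴, so P_net = 27.7 W.

Net loss ≈ 27.7 W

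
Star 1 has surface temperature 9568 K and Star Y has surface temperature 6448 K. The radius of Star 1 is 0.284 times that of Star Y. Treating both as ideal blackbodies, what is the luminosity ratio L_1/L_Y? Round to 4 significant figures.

L_1/L_Y ≈ 0.3910

L ∝ R²T⁴, so L_1/L_Y = (R_1/R_Y)²(T_1/T_Y)⁴ = (0.284)² × (9568/6448)⁴ = 0.080656 × 4.84824 = 0.3910.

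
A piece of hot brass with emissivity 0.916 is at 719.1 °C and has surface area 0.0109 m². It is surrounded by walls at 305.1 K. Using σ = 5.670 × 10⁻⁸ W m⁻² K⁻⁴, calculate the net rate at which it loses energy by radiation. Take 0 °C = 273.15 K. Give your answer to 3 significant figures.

Net loss ≈ 544 W

T = 719.1 °C + 273.15 = 992.25 K.
Area A = 0.0109 m².
Net radiated power P_net = εσA(T⁴ − T₀⁴) = 0.916×5.670×10⁻⁸×0.0109×(992.25⁴ − 305.1⁴).
T⁴ − T₀⁴ = 9.69359×10¹¹ − 8.66501×10⁹ = 9.60694×10¹¹ K⁴, so P_net = 544 W.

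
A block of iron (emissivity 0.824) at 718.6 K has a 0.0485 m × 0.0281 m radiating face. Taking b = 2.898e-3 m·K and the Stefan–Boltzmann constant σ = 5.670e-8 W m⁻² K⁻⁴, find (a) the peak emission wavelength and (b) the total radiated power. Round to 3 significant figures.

(a) λ_max = b/T = 2.898×10⁻³/718.6 = 4.033×10⁻⁶ m = 4.03 μm.
Area A = 0.0485 × 0.0281 = 1.36285×10⁻³ m².
(b) P = εσAT⁴ = 0.824×5.670×10⁻⁸×1.36285×10⁻³×(718.6)⁴ = 17.0 W.

λ_max ≈ 4.03 μm; P ≈ 17.0 W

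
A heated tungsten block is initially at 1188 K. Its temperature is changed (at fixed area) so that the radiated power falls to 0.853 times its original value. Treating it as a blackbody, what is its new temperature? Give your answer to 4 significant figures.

T₂ ≈ 1142 K

P ∝ T⁴, so T₂/T₁ = (P₂/P₁)^(1/4) = (0.853)^(1/4) = 0.961031.
T₂ = 1188 × 0.961031 = 1142 K.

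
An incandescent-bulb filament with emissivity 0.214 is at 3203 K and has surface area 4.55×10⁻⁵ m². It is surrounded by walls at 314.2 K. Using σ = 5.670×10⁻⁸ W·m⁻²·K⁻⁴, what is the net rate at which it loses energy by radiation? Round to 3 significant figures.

Area A = 4.55×10⁻⁵ m².
Net radiated power P_net = εσA(T⁴ − T₀⁴) = 0.214×5.670×10⁻⁸×4.55×10⁻⁵×(3203⁴ − 314.2⁴).
T⁴ − T₀⁴ = 1.05251×10¹⁴ − 9.74596×10⁹ = 1.05241×10¹⁴ K⁴, so P_net = 58.1 W.

Net loss ≈ 58.1 W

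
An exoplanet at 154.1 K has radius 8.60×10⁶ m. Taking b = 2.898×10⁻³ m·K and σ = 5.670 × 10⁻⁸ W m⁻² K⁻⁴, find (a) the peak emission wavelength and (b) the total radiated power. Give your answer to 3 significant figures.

λ_max ≈ 18.8 μm; P ≈ 2.97×10¹⁶ W

(a) λ_max = b/T = 2.898×10⁻³/154.1 = 1.881×10⁻⁵ m = 18.8 μm.
Surface area A = 4πR² = 4π(8.60×10⁶ m)² = 9.29409×10¹⁴ m².
(b) P = σAT⁴ = 5.670×10⁻⁸×9.29409×10¹⁴×(154.1)⁴ = 2.97×10¹⁶ W.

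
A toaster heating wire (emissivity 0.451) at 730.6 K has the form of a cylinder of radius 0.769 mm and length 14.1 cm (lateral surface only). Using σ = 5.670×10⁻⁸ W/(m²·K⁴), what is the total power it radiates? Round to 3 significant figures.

P ≈ 4.96 W

Lateral area A = 2πrL = 2π×7.69×10⁻⁴×0.141 = 6.81279×10⁻⁴ m².
P = εσAT⁴ = 0.451 × 5.670×10⁻⁸ × 6.81279×10⁻⁴ × (730.6)⁴ = 4.96 W.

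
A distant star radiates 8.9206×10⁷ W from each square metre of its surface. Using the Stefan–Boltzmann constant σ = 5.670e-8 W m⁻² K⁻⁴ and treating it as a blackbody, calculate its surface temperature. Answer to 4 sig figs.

T ≈ 6298 K

I = σT⁴, so T = (I/σ)^(1/4) = (8.9206×10⁷/(5.670×10⁻⁸))^(1/4) = 6298 K.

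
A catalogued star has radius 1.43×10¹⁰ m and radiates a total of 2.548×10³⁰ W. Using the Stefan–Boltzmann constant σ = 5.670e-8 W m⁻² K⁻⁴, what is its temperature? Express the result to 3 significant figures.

T ≈ 1.15×10⁴ K

Surface area A = 4πR² = 4π(1.43×10¹⁰ m)² = 2.56970×10²¹ m².
P = σAT⁴ ⇒ T = (P/(σA))^(1/4) = (2.548×10³⁰/(5.670×10⁻⁸×2.56970×10²¹))^(1/4) = 1.15×10⁴ K.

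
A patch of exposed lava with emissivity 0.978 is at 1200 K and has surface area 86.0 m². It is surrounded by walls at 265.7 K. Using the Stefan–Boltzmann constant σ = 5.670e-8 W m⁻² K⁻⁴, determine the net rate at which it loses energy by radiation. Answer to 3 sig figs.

Area A = 86.0 m².
Net radiated power P_net = εσA(T⁴ − T₀⁴) = 0.978×5.670×10⁻⁸×86.0×(1200⁴ − 265.7⁴).
T⁴ − T₀⁴ = 2.07360×10¹² − 4.98386×10⁹ = 2.06862×10¹² K⁴, so P_net = 9.87×10⁶ W.

Net loss ≈ 9.87×10⁶ W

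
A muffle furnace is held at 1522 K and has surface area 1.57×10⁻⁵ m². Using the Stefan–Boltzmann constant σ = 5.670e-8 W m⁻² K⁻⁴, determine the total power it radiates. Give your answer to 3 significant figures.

P ≈ 4.78 W

Area A = 1.57×10⁻⁵ m².
P = σAT⁴ = 5.670×10⁻⁸ × 1.57×10⁻⁵ × (1522)⁴ = 4.78 W.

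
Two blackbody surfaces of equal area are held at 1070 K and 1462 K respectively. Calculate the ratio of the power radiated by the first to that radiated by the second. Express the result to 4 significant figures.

With equal areas, P₁/P₂ = (T₁/T₂)⁴ = (1070/1462)⁴ = 0.2869.

P₁/P₂ ≈ 0.2869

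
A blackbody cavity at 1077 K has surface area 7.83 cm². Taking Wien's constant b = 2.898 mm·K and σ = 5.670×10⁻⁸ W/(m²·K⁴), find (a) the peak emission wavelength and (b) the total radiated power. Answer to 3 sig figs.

λ_max ≈ 2.69×10³ nm; P ≈ 59.7 W

(a) λ_max = b/T = 2.898×10⁻³/1077 = 2.691×10⁻⁶ m = 2.69×10³ nm.
Area A = 7.83 cm² = 7.83×10⁻⁴ m².
(b) P = σAT⁴ = 5.670×10⁻⁸×7.83×10⁻⁴×(1077)⁴ = 59.7 W.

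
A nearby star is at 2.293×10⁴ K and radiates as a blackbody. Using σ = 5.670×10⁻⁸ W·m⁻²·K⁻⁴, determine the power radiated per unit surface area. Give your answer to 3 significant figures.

I ≈ 1.57×10¹⁰ W/m²

Stefan–Boltzmann: I = σT⁴ = 5.670×10⁻⁸ × (2.293×10⁴)⁴ = 1.57×10¹⁰ W/m².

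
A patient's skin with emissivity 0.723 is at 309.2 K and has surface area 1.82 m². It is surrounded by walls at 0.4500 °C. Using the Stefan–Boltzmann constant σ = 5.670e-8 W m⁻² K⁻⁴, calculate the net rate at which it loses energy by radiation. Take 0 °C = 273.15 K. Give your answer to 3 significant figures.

Net loss ≈ 264 W

Surroundings: T = 0.4500 °C + 273.15 = 273.6000 K.
Area A = 1.82 m².
Net radiated power P_net = εσA(T⁴ − T₀⁴) = 0.723×5.670×10⁻⁸×1.82×(309.2⁴ − 273.6000⁴).
T⁴ − T₀⁴ = 9.14025×10⁹ − 5.60356×10⁹ = 3.53669×10⁹ K⁴, so P_net = 264 W.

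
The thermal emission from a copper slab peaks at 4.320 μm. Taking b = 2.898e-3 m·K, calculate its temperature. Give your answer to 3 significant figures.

Wien's law gives T = b/λ_max = (2.898×10⁻³ m·K)/(4.320×10⁻⁶ m) = 671 K.

T ≈ 671 K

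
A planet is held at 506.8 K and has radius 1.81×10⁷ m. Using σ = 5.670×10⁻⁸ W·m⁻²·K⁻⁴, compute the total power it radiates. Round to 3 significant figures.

P ≈ 1.54×10¹⁹ W

Surface area A = 4πR² = 4π(1.81×10⁷ m)² = 4.11687×10¹⁵ m².
P = σAT⁴ = 5.670×10⁻⁸ × 4.11687×10¹⁵ × (506.8)⁴ = 1.54×10¹⁹ W.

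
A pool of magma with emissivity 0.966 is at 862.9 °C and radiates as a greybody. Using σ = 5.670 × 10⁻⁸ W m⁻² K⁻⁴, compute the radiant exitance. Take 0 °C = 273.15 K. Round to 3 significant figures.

T = 862.9 °C + 273.15 = 1136.05 K.
Stefan–Boltzmann: I = εσT⁴ = 0.966 × 5.670×10⁻⁸ × (1136.05)⁴ = 9.12×10⁴ W/m².

I ≈ 9.12×10⁴ W/m²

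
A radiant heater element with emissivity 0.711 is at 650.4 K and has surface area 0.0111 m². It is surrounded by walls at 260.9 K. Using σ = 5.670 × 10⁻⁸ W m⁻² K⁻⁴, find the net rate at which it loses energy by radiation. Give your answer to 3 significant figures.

Area A = 0.0111 m².
Net radiated power P_net = εσA(T⁴ − T₀⁴) = 0.711×5.670×10⁻⁸×0.0111×(650.4⁴ − 260.9⁴).
T⁴ − T₀⁴ = 1.78946×10¹¹ − 4.63336×10⁹ = 1.74313×10¹¹ K⁴, so P_net = 78.0 W.

Net loss ≈ 78.0 W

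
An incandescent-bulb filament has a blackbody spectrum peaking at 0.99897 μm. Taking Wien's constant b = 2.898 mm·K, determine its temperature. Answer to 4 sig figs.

Wien's law gives T = b/λ_max = (2.898×10⁻³ m·K)/(9.9897×10⁻⁷ m) = 2901 K.

T ≈ 2901 K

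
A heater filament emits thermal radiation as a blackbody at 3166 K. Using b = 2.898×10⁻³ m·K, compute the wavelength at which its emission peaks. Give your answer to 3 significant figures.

Wien's displacement law: λ_max = b/T = (2.898×10⁻³ m·K)/(3166 K) = 9.154×10⁻⁷ m.
That is 915 nm, in the infrared range.

λ_max ≈ 915 nm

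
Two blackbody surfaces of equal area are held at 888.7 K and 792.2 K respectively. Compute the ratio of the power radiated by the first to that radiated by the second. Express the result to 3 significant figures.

P₁/P₂ ≈ 1.58

With equal areas, P₁/P₂ = (T₁/T₂)⁴ = (888.7/792.2)⁴ = 1.58.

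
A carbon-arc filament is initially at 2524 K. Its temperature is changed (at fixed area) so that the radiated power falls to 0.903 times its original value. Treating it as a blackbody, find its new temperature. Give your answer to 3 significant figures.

P ∝ T⁴, so T₂/T₁ = (P₂/P₁)^(1/4) = (0.903)^(1/4) = 0.974814.
T₂ = 2524 × 0.974814 = 2.46×10³ K.

T₂ ≈ 2.46×10³ K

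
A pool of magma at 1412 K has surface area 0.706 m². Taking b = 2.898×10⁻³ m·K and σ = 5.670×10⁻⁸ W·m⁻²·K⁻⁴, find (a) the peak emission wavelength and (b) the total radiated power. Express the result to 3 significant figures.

λ_max ≈ 2.05 μm; P ≈ 1.59×10⁵ W

(a) λ_max = b/T = 2.898×10⁻³/1412 = 2.052×10⁻⁶ m = 2.05 μm.
Area A = 0.706 m².
(b) P = σAT⁴ = 5.670×10⁻⁸×0.706×(1412)⁴ = 1.59×10⁵ W.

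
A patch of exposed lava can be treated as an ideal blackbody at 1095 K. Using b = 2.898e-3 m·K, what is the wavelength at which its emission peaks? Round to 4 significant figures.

λ_max ≈ 2647 nm

Wien's displacement law: λ_max = b/T = (2.898×10⁻³ m·K)/(1095 K) = 2.6466×10⁻⁶ m.
That is 2647 nm, in the infrared range.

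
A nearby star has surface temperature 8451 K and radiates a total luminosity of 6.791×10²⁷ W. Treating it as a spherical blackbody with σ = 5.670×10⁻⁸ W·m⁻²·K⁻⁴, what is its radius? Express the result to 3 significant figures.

L = 4πR²σT⁴ ⇒ R = √(L/(4πσT⁴)).
σT⁴ = 2.89211×10⁸ W/m², so R = √(6.791×10²⁷/(4π×2.89211×10⁸)) = 1.37×10⁹ m.

R ≈ 1.37×10⁹ m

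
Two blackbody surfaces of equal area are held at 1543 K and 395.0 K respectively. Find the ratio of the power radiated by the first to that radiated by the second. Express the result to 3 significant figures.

With equal areas, P₁/P₂ = (T₁/T₂)⁴ = (1543/395.0)⁴ = 233.

P₁/P₂ ≈ 233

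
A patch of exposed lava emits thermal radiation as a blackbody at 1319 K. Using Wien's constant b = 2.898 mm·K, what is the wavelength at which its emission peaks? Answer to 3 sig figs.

Wien's displacement law: λ_max = b/T = (2.898×10⁻³ m·K)/(1319 K) = 2.197×10⁻⁶ m.
That is 2.20×10³ nm, in the infrared range.

λ_max ≈ 2.20×10³ nm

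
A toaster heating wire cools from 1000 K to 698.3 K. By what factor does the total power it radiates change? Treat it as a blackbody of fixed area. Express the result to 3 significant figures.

P ∝ T⁴, so P₂/P₁ = (T₂/T₁)⁴ = (698.3/1000)⁴ = (0.698300)⁴ = 0.238.

P₂/P₁ ≈ 0.238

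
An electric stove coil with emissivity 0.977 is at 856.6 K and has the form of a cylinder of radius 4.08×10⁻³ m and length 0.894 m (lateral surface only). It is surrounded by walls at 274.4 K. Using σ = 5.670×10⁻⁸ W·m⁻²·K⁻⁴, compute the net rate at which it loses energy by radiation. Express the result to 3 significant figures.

Lateral area A = 2πrL = 2π×4.08×10⁻³×0.894 = 0.0229180 m².
Net radiated power P_net = εσA(T⁴ − T₀⁴) = 0.977×5.670×10⁻⁸×0.0229180×(856.6⁴ − 274.4⁴).
T⁴ − T₀⁴ = 5.38409×10¹¹ − 5.66939×10⁹ = 5.32740×10¹¹ K⁴, so P_net = 676 W.

Net loss ≈ 676 W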